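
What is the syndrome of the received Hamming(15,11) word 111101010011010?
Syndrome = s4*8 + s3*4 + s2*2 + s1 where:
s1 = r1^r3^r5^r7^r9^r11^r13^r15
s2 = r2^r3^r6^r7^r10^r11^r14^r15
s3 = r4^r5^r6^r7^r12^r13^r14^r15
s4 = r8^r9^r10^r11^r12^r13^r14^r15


s1=1, s2=1, s3=0, s4=0

Syndrome = 3 (error at position 3)


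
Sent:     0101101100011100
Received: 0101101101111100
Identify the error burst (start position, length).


XOR: 0000000001100000

Burst at position 9, length 2


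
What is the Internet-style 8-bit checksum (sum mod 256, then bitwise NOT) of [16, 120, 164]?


Sum = 300 mod 256 = 44
Complement = 211

211


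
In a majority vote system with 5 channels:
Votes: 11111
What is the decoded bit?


Ones: 5 out of 5
Threshold: 3

1 (5/5 voted 1)


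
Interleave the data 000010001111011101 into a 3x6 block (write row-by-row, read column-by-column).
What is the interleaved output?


Matrix:
  000010
  001111
  011101
Read columns: 000001011011110011

000001011011110011


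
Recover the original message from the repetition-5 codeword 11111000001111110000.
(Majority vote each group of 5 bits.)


Groups: 11111, 00000, 11111, 10000
Majority votes: 1010

1010


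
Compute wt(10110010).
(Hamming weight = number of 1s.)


Counting 1s in 10110010

4


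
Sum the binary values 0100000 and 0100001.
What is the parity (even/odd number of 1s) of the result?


0100000 = 32
0100001 = 33
Sum = 65 = 1000001
1s count = 2

even parity (2 ones in 1000001)


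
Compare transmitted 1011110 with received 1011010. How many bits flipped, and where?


XOR: 0000100

1 error(s) at position(s): 4


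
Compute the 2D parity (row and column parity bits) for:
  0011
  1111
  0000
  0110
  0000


Row parities: 00000
Column parities: 1010

Row P: 00000, Col P: 1010, Corner: 0


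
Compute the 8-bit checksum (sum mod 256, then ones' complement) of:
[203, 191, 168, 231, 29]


Sum = 822 mod 256 = 54
Complement = 201

201


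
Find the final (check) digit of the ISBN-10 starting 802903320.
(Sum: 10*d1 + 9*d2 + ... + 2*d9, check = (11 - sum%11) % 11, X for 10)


Weighted sum: 192
192 mod 11 = 5

Check digit: 6


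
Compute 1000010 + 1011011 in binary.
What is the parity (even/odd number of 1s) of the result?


1000010 = 66
1011011 = 91
Sum = 157 = 10011101
1s count = 5

odd parity (5 ones in 10011101)


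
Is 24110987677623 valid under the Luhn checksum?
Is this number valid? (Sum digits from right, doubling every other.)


Luhn sum = 62
62 mod 10 = 2

Invalid (Luhn sum mod 10 = 2)


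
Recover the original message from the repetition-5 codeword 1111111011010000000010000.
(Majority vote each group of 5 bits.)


Groups: 11111, 11011, 01000, 00000, 10000
Majority votes: 11000

11000


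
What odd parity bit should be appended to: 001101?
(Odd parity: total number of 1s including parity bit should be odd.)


Number of 1s in data: 3
Parity bit: 0

0


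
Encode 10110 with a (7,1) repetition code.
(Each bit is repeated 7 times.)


Each bit -> 7 copies

11111110000000111111111111110000000


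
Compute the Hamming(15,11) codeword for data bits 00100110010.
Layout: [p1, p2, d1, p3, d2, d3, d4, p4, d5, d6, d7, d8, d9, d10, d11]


Parity bits: p1=1, p2=0, p3=0, p4=1

100001010110010


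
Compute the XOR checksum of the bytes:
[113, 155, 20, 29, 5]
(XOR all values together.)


XOR chain: 113 ^ 155 ^ 20 ^ 29 ^ 5 = 230

230


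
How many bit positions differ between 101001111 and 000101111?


XOR: 101100000
Count of 1s: 3

3


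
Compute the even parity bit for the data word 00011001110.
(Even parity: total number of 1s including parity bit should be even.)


Number of 1s in data: 5
Parity bit: 1

1


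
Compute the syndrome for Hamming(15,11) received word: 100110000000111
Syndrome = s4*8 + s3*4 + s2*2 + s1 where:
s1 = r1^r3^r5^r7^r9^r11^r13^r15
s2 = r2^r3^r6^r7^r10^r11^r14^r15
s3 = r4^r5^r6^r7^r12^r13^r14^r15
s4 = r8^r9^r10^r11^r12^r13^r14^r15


s1=0, s2=0, s3=1, s4=1

Syndrome = 12 (error at position 12)


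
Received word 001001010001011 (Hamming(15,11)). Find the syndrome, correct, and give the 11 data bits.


Syndrome = 0: no error detected

Data: 10100001011 (no errors)


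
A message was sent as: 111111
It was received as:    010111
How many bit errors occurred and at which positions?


XOR: 101000

2 error(s) at position(s): 0, 2


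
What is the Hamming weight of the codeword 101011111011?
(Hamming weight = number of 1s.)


Counting 1s in 101011111011

9


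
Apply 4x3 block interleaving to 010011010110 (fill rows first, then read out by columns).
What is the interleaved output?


Matrix:
  010
  011
  010
  110
Read columns: 000111110100

000111110100


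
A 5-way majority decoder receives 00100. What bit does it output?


Ones: 1 out of 5
Threshold: 3

0 (1/5 voted 1)


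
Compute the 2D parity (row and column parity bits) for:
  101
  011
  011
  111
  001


Row parities: 00011
Column parities: 011

Row P: 00011, Col P: 011, Corner: 0


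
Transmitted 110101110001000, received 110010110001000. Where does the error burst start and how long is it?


XOR: 000111000000000

Burst at position 3, length 3


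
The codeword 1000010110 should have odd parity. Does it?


Number of 1s: 4

No, parity error (4 ones)


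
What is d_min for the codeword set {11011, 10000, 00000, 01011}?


Comparing all pairs, minimum distance: 1
Can detect 0 errors, correct 0 errors

1


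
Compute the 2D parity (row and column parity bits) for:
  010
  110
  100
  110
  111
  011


Row parities: 101010
Column parities: 010

Row P: 101010, Col P: 010, Corner: 1


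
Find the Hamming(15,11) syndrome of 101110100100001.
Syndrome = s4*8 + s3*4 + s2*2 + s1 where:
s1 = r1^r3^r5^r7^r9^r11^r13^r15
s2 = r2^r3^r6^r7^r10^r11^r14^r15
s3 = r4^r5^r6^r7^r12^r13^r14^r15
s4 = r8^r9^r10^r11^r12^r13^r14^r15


s1=1, s2=0, s3=0, s4=0

Syndrome = 1 (error at position 1)


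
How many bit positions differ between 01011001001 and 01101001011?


XOR: 00110000010
Count of 1s: 3

3


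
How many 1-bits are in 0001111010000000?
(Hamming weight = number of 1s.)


Counting 1s in 0001111010000000

5


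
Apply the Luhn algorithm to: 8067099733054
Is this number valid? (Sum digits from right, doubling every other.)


Luhn sum = 56
56 mod 10 = 6

Invalid (Luhn sum mod 10 = 6)


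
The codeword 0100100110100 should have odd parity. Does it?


Number of 1s: 5

Yes, parity is correct (5 ones)


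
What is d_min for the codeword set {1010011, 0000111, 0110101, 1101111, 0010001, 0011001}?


Comparing all pairs, minimum distance: 1
Can detect 0 errors, correct 0 errors

1


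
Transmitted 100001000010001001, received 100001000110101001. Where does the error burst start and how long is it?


XOR: 000000000100100000

Burst at position 9, length 4


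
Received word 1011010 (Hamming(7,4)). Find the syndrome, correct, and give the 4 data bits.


Syndrome = 0: no error detected

Data: 1010 (no errors)


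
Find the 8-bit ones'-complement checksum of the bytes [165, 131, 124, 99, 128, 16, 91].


Sum = 754 mod 256 = 242
Complement = 13

13


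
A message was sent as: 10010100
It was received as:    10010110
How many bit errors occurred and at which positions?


XOR: 00000010

1 error(s) at position(s): 6


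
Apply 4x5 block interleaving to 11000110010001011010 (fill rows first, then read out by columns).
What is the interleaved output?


Matrix:
  11000
  11001
  00010
  11010
Read columns: 11011101000000110100

11011101000000110100


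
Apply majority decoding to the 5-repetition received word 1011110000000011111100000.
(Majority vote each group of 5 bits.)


Groups: 10111, 10000, 00001, 11111, 00000
Majority votes: 10010

10010


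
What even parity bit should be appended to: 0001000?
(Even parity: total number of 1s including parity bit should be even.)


Number of 1s in data: 1
Parity bit: 1

1


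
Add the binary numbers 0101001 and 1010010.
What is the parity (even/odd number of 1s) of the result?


0101001 = 41
1010010 = 82
Sum = 123 = 1111011
1s count = 6

even parity (6 ones in 1111011)


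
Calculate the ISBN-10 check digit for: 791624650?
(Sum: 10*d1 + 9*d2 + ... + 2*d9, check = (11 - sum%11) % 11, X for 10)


Weighted sum: 272
272 mod 11 = 8

Check digit: 3


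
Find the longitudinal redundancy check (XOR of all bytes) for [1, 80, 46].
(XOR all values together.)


XOR chain: 1 ^ 80 ^ 46 = 127

127


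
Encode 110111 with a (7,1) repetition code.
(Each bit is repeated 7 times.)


Each bit -> 7 copies

111111111111110000000111111111111111111111


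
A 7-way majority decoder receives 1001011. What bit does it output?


Ones: 4 out of 7
Threshold: 4

1 (4/7 voted 1)


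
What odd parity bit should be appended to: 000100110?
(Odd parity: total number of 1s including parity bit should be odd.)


Number of 1s in data: 3
Parity bit: 0

0


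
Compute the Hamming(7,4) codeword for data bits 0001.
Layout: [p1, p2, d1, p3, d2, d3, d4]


Parity bits: p1=1, p2=1, p3=1

1101001


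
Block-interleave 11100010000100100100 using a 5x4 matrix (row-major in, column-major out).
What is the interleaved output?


Matrix:
  1110
  0010
  0001
  0010
  0100
Read columns: 10000100011101000100

10000100011101000100


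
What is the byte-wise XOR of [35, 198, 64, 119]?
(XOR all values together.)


XOR chain: 35 ^ 198 ^ 64 ^ 119 = 210

210


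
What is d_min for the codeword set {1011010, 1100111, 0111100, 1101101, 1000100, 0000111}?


Comparing all pairs, minimum distance: 2
Can detect 1 errors, correct 0 errors

2


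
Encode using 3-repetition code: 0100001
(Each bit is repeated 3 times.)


Each bit -> 3 copies

000111000000000000111


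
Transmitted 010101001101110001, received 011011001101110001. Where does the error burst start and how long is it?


XOR: 001110000000000000

Burst at position 2, length 3


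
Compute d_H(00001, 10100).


XOR: 10101
Count of 1s: 3

3


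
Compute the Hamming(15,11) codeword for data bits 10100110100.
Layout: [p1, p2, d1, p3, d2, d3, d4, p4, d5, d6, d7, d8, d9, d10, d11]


Parity bits: p1=1, p2=0, p3=0, p4=1

101001010110100


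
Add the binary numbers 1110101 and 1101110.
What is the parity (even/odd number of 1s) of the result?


1110101 = 117
1101110 = 110
Sum = 227 = 11100011
1s count = 5

odd parity (5 ones in 11100011)


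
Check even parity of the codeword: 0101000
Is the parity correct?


Number of 1s: 2

Yes, parity is correct (2 ones)


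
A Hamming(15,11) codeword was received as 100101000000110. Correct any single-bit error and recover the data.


Syndrome = 0: no error detected

Data: 00100000110 (no errors)


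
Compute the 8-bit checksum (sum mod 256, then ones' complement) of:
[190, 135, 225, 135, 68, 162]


Sum = 915 mod 256 = 147
Complement = 108

108


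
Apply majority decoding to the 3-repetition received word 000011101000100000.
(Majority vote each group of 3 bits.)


Groups: 000, 011, 101, 000, 100, 000
Majority votes: 011000

011000


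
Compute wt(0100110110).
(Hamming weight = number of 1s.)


Counting 1s in 0100110110

5


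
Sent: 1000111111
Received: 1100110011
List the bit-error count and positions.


XOR: 0100001100

3 error(s) at position(s): 1, 6, 7


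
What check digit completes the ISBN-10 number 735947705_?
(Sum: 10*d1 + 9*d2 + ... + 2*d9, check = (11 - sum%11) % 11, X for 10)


Weighted sum: 297
297 mod 11 = 0

Check digit: 0


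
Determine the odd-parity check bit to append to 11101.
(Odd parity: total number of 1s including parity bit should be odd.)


Number of 1s in data: 4
Parity bit: 1

1


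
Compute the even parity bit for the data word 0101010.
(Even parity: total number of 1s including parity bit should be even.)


Number of 1s in data: 3
Parity bit: 1

1


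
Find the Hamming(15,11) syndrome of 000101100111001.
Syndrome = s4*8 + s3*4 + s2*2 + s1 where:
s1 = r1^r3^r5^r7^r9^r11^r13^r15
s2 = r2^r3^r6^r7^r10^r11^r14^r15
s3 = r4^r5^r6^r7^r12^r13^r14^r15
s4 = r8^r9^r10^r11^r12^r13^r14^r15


s1=1, s2=1, s3=1, s4=0

Syndrome = 7 (error at position 7)


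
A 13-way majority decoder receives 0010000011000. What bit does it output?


Ones: 3 out of 13
Threshold: 7

0 (3/13 voted 1)


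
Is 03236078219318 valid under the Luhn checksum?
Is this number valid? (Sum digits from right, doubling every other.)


Luhn sum = 53
53 mod 10 = 3

Invalid (Luhn sum mod 10 = 3)


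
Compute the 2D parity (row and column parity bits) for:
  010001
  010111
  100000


Row parities: 001
Column parities: 100110

Row P: 001, Col P: 100110, Corner: 1


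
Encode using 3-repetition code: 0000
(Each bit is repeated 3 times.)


Each bit -> 3 copies

000000000000


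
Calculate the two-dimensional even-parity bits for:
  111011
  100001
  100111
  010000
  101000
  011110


Row parities: 100100
Column parities: 011011

Row P: 100100, Col P: 011011, Corner: 0


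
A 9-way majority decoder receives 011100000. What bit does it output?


Ones: 3 out of 9
Threshold: 5

0 (3/9 voted 1)


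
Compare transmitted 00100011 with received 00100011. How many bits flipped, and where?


XOR: 00000000

0 errors (received matches sent)


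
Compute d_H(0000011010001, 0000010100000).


XOR: 0000001110001
Count of 1s: 4

4


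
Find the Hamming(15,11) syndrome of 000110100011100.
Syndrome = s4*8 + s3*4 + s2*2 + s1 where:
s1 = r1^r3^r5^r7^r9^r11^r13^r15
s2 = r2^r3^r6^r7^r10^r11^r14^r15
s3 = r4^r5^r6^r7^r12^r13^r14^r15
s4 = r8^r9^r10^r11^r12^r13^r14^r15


s1=0, s2=0, s3=1, s4=1

Syndrome = 12 (error at position 12)


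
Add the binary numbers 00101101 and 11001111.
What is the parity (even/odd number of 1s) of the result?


00101101 = 45
11001111 = 207
Sum = 252 = 11111100
1s count = 6

even parity (6 ones in 11111100)


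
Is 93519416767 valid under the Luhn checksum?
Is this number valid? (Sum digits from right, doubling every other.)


Luhn sum = 60
60 mod 10 = 0

Valid (Luhn sum mod 10 = 0)


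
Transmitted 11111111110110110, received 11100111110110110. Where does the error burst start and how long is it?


XOR: 00011000000000000

Burst at position 3, length 2


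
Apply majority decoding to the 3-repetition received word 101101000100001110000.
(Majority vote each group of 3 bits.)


Groups: 101, 101, 000, 100, 001, 110, 000
Majority votes: 1100010

1100010


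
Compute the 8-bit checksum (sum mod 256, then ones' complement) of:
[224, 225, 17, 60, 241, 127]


Sum = 894 mod 256 = 126
Complement = 129

129


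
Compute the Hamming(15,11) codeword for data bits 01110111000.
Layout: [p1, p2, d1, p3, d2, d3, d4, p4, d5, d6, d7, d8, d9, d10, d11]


Parity bits: p1=1, p2=0, p3=0, p4=1

100011110111000


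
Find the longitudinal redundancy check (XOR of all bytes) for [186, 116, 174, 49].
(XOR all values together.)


XOR chain: 186 ^ 116 ^ 174 ^ 49 = 81

81


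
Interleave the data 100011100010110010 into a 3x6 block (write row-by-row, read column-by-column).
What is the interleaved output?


Matrix:
  100011
  100010
  110010
Read columns: 111001000000111100

111001000000111100


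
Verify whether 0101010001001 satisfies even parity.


Number of 1s: 5

No, parity error (5 ones)


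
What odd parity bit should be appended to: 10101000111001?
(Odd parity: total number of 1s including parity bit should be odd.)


Number of 1s in data: 7
Parity bit: 0

0


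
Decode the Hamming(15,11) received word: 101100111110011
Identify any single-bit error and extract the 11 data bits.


Syndrome = 0: no error detected

Data: 10011110011 (no errors)


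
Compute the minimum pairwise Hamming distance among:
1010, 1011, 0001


Comparing all pairs, minimum distance: 1
Can detect 0 errors, correct 0 errors

1


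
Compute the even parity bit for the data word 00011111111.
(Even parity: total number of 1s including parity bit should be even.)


Number of 1s in data: 8
Parity bit: 0

0


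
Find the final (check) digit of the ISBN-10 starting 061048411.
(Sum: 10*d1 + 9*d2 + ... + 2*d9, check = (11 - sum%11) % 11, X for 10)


Weighted sum: 147
147 mod 11 = 4

Check digit: 7


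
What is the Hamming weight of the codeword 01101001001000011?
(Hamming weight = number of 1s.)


Counting 1s in 01101001001000011

7


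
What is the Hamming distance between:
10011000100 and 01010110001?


XOR: 11001110101
Count of 1s: 7

7


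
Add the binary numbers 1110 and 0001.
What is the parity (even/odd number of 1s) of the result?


1110 = 14
0001 = 1
Sum = 15 = 1111
1s count = 4

even parity (4 ones in 1111)


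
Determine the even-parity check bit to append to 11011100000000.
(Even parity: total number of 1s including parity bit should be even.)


Number of 1s in data: 5
Parity bit: 1

1


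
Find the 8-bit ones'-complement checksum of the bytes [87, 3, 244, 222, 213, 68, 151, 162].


Sum = 1150 mod 256 = 126
Complement = 129

129


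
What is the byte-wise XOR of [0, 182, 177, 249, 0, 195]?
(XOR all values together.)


XOR chain: 0 ^ 182 ^ 177 ^ 249 ^ 0 ^ 195 = 61

61


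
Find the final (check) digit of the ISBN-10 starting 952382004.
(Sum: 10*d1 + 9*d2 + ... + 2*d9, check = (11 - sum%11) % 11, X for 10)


Weighted sum: 238
238 mod 11 = 7

Check digit: 4


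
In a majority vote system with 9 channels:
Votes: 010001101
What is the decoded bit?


Ones: 4 out of 9
Threshold: 5

0 (4/9 voted 1)


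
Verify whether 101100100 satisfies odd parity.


Number of 1s: 4

No, parity error (4 ones)


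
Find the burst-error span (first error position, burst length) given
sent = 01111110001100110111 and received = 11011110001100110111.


XOR: 10100000000000000000

Burst at position 0, length 3


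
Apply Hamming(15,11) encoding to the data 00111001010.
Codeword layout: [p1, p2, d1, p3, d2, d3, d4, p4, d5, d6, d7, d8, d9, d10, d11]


Parity bits: p1=0, p2=1, p3=0, p4=1

010001111001010


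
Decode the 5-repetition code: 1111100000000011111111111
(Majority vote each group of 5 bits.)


Groups: 11111, 00000, 00001, 11111, 11111
Majority votes: 10011

10011


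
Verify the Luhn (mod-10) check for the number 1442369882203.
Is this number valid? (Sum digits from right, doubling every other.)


Luhn sum = 56
56 mod 10 = 6

Invalid (Luhn sum mod 10 = 6)


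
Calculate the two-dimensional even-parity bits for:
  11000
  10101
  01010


Row parities: 010
Column parities: 00111

Row P: 010, Col P: 00111, Corner: 1


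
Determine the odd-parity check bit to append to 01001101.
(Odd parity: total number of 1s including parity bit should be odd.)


Number of 1s in data: 4
Parity bit: 1

1


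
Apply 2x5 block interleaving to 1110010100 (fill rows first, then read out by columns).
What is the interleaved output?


Matrix:
  11100
  10100
Read columns: 1110110000

1110110000


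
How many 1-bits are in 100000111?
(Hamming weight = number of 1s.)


Counting 1s in 100000111

4


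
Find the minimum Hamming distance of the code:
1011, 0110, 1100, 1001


Comparing all pairs, minimum distance: 1
Can detect 0 errors, correct 0 errors

1


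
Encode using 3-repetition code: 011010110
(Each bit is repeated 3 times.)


Each bit -> 3 copies

000111111000111000111111000


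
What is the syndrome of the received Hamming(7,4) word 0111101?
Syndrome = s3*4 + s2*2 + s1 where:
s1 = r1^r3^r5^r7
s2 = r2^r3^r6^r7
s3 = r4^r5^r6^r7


s1=1, s2=1, s3=1

Syndrome = 7 (error at position 7)


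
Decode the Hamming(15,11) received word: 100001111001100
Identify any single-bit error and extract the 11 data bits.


Syndrome = 0: no error detected

Data: 00111001100 (no errors)


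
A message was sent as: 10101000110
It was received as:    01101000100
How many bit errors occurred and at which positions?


XOR: 11000000010

3 error(s) at position(s): 0, 1, 9


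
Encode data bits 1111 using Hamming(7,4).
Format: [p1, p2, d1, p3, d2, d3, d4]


Parity bits: p1=1, p2=1, p3=1

1111111


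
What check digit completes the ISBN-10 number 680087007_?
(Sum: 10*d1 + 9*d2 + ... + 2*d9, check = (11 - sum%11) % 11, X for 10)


Weighted sum: 229
229 mod 11 = 9

Check digit: 2


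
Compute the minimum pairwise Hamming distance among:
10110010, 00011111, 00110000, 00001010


Comparing all pairs, minimum distance: 2
Can detect 1 errors, correct 0 errors

2


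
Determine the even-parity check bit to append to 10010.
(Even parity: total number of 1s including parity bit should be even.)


Number of 1s in data: 2
Parity bit: 0

0


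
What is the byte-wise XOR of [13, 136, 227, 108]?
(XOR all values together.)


XOR chain: 13 ^ 136 ^ 227 ^ 108 = 10

10


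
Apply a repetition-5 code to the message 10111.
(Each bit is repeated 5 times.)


Each bit -> 5 copies

1111100000111111111111111


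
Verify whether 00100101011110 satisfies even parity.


Number of 1s: 7

No, parity error (7 ones)


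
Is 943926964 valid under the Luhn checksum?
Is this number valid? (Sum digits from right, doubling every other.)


Luhn sum = 50
50 mod 10 = 0

Valid (Luhn sum mod 10 = 0)


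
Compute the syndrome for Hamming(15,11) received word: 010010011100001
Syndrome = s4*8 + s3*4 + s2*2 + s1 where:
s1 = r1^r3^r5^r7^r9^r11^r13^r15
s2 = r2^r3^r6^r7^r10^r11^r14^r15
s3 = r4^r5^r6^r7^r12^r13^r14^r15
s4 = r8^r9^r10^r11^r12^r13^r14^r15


s1=1, s2=1, s3=0, s4=0

Syndrome = 3 (error at position 3)


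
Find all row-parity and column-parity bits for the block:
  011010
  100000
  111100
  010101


Row parities: 1101
Column parities: 010011

Row P: 1101, Col P: 010011, Corner: 1


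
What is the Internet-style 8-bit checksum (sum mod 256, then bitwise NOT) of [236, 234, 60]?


Sum = 530 mod 256 = 18
Complement = 237

237


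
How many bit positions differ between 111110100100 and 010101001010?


XOR: 101011101110
Count of 1s: 8

8


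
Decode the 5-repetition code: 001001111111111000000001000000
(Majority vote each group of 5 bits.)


Groups: 00100, 11111, 11111, 00000, 00010, 00000
Majority votes: 011000

011000


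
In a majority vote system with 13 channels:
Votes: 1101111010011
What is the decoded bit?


Ones: 9 out of 13
Threshold: 7

1 (9/13 voted 1)


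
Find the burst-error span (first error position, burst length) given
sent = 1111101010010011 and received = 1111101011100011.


XOR: 0000000001110000

Burst at position 9, length 3


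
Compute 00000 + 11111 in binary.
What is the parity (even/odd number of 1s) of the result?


00000 = 0
11111 = 31
Sum = 31 = 11111
1s count = 5

odd parity (5 ones in 11111)


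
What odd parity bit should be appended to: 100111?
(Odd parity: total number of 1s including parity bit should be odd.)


Number of 1s in data: 4
Parity bit: 1

1


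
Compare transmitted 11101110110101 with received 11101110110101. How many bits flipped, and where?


XOR: 00000000000000

0 errors (received matches sent)


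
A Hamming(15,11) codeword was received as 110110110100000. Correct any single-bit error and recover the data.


Syndrome = 7: error at position 7

Data: 01000100000 (corrected bit 7)


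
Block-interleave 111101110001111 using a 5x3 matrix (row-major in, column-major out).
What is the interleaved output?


Matrix:
  111
  101
  110
  001
  111
Read columns: 111011010111011

111011010111011


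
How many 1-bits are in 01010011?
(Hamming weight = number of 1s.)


Counting 1s in 01010011

4


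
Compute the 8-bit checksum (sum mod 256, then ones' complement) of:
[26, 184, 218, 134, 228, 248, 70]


Sum = 1108 mod 256 = 84
Complement = 171

171


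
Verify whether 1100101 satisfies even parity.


Number of 1s: 4

Yes, parity is correct (4 ones)


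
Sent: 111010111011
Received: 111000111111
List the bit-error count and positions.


XOR: 000010000100

2 error(s) at position(s): 4, 9


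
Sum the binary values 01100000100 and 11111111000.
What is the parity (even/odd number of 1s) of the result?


01100000100 = 772
11111111000 = 2040
Sum = 2812 = 101011111100
1s count = 8

even parity (8 ones in 101011111100)


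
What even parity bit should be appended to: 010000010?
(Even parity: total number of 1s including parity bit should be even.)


Number of 1s in data: 2
Parity bit: 0

0


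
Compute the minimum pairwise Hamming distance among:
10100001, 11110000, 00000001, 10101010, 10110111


Comparing all pairs, minimum distance: 2
Can detect 1 errors, correct 0 errors

2


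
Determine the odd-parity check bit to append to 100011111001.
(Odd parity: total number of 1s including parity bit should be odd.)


Number of 1s in data: 7
Parity bit: 0

0


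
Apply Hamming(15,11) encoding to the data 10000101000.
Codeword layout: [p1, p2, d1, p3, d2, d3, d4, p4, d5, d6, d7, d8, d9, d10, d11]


Parity bits: p1=1, p2=0, p3=1, p4=0

101100000101000


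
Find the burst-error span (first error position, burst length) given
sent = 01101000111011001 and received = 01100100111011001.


XOR: 00001100000000000

Burst at position 4, length 2


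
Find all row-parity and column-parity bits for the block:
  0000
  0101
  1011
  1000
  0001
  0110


Row parities: 001110
Column parities: 0001

Row P: 001110, Col P: 0001, Corner: 1


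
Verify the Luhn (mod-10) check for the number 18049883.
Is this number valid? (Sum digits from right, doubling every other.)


Luhn sum = 41
41 mod 10 = 1

Invalid (Luhn sum mod 10 = 1)


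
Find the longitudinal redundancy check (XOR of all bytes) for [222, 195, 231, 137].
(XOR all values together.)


XOR chain: 222 ^ 195 ^ 231 ^ 137 = 115

115


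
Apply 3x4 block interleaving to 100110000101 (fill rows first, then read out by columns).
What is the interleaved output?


Matrix:
  1001
  1000
  0101
Read columns: 110001000101

110001000101


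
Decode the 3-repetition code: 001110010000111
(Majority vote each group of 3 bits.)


Groups: 001, 110, 010, 000, 111
Majority votes: 01001

01001


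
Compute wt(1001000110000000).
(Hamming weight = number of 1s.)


Counting 1s in 1001000110000000

4


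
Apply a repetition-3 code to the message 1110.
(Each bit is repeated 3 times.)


Each bit -> 3 copies

111111111000


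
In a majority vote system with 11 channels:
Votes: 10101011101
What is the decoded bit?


Ones: 7 out of 11
Threshold: 6

1 (7/11 voted 1)


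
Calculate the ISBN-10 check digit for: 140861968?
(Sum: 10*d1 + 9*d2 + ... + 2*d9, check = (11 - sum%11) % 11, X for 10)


Weighted sum: 213
213 mod 11 = 4

Check digit: 7


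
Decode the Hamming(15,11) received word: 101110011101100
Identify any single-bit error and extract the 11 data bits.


Syndrome = 9: error at position 9

Data: 11000101100 (corrected bit 9)


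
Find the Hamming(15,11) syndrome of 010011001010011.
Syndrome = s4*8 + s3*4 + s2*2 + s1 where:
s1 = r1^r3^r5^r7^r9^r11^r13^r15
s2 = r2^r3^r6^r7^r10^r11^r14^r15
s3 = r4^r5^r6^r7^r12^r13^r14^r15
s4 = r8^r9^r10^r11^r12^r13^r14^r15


s1=0, s2=1, s3=0, s4=0

Syndrome = 2 (error at position 2)


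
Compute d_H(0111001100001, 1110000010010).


XOR: 1001001110011
Count of 1s: 7

7


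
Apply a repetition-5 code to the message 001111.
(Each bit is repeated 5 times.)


Each bit -> 5 copies

000000000011111111111111111111


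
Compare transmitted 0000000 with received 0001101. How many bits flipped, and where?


XOR: 0001101

3 error(s) at position(s): 3, 4, 6


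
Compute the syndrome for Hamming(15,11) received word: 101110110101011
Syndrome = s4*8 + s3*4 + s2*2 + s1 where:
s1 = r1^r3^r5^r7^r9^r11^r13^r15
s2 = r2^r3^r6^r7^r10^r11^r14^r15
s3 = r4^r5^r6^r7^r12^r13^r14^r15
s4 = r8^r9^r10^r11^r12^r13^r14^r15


s1=1, s2=1, s3=0, s4=1

Syndrome = 11 (error at position 11)


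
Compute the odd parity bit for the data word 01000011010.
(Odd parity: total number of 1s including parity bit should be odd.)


Number of 1s in data: 4
Parity bit: 1

1


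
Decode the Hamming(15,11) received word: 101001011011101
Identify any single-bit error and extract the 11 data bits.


Syndrome = 0: no error detected

Data: 10101011101 (no errors)


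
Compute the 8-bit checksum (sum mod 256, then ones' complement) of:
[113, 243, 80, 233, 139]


Sum = 808 mod 256 = 40
Complement = 215

215


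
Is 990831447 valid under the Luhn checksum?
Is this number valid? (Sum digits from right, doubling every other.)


Luhn sum = 49
49 mod 10 = 9

Invalid (Luhn sum mod 10 = 9)


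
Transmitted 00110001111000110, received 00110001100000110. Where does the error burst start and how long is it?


XOR: 00000000011000000

Burst at position 9, length 2


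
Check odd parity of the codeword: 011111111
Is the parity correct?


Number of 1s: 8

No, parity error (8 ones)


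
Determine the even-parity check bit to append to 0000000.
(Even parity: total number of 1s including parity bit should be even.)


Number of 1s in data: 0
Parity bit: 0

0


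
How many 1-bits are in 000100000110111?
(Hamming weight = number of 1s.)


Counting 1s in 000100000110111

6


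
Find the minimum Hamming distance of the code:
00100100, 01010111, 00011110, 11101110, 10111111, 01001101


Comparing all pairs, minimum distance: 3
Can detect 2 errors, correct 1 errors

3


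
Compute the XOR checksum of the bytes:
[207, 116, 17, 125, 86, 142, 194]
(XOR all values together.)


XOR chain: 207 ^ 116 ^ 17 ^ 125 ^ 86 ^ 142 ^ 194 = 205

205


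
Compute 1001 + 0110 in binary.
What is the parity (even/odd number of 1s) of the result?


1001 = 9
0110 = 6
Sum = 15 = 1111
1s count = 4

even parity (4 ones in 1111)


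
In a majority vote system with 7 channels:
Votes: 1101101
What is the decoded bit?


Ones: 5 out of 7
Threshold: 4

1 (5/7 voted 1)


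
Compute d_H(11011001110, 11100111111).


XOR: 00111110001
Count of 1s: 6

6


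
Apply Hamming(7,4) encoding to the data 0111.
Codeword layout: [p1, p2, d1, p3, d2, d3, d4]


Parity bits: p1=0, p2=0, p3=1

0001111


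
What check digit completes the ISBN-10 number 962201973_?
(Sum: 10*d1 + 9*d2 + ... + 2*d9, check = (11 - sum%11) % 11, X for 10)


Weighted sum: 242
242 mod 11 = 0

Check digit: 0


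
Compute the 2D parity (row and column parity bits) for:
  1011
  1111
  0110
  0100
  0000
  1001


Row parities: 100100
Column parities: 1111

Row P: 100100, Col P: 1111, Corner: 0


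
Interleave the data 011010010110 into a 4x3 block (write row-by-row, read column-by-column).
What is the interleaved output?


Matrix:
  011
  010
  010
  110
Read columns: 000111111000

000111111000


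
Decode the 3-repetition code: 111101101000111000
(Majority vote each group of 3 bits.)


Groups: 111, 101, 101, 000, 111, 000
Majority votes: 111010

111010


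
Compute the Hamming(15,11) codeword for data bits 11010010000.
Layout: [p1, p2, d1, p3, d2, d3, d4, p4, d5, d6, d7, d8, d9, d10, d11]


Parity bits: p1=0, p2=1, p3=0, p4=1

011010110010000


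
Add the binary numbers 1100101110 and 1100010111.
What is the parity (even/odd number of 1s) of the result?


1100101110 = 814
1100010111 = 791
Sum = 1605 = 11001000101
1s count = 5

odd parity (5 ones in 11001000101)


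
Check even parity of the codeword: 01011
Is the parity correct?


Number of 1s: 3

No, parity error (3 ones)


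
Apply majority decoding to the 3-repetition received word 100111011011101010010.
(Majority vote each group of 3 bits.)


Groups: 100, 111, 011, 011, 101, 010, 010
Majority votes: 0111100

0111100


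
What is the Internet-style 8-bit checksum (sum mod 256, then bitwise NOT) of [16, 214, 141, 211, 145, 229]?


Sum = 956 mod 256 = 188
Complement = 67

67


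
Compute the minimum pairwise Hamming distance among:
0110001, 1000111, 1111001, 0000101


Comparing all pairs, minimum distance: 2
Can detect 1 errors, correct 0 errors

2


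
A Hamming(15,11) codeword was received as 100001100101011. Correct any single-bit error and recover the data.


Syndrome = 7: error at position 7

Data: 00100101011 (corrected bit 7)


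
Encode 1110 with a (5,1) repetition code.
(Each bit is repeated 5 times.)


Each bit -> 5 copies

11111111111111100000


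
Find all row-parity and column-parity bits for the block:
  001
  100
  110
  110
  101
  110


Row parities: 110000
Column parities: 110

Row P: 110000, Col P: 110, Corner: 0


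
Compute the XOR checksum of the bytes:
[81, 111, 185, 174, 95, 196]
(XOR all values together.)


XOR chain: 81 ^ 111 ^ 185 ^ 174 ^ 95 ^ 196 = 178

178


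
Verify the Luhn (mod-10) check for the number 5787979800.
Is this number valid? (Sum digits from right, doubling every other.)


Luhn sum = 55
55 mod 10 = 5

Invalid (Luhn sum mod 10 = 5)


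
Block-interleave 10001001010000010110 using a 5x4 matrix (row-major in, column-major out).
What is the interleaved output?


Matrix:
  1000
  1001
  0100
  0001
  0110
Read columns: 11000001010000101010

11000001010000101010


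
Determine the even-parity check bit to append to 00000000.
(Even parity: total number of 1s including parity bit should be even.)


Number of 1s in data: 0
Parity bit: 0

0


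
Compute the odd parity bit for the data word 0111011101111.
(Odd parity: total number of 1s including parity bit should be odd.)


Number of 1s in data: 10
Parity bit: 1

1


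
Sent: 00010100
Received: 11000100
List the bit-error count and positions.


XOR: 11010000

3 error(s) at position(s): 0, 1, 3


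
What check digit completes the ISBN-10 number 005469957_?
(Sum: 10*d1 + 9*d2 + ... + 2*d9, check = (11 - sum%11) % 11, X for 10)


Weighted sum: 214
214 mod 11 = 5

Check digit: 6


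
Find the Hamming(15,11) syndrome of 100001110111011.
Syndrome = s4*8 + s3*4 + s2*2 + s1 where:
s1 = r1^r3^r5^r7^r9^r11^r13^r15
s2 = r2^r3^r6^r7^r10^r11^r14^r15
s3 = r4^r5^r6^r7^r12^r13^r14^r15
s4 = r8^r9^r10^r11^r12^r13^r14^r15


s1=0, s2=0, s3=1, s4=0

Syndrome = 4 (error at position 4)


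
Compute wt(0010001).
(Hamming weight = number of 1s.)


Counting 1s in 0010001

2


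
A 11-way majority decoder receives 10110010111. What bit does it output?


Ones: 7 out of 11
Threshold: 6

1 (7/11 voted 1)


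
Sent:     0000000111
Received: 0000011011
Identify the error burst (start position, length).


XOR: 0000011100

Burst at position 5, length 3


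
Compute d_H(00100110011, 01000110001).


XOR: 01100000010
Count of 1s: 3

3


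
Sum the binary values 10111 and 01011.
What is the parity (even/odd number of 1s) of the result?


10111 = 23
01011 = 11
Sum = 34 = 100010
1s count = 2

even parity (2 ones in 100010)


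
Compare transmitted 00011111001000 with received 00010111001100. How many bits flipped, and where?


XOR: 00001000000100

2 error(s) at position(s): 4, 11


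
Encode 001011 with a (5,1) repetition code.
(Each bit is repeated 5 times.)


Each bit -> 5 copies

000000000011111000001111111111


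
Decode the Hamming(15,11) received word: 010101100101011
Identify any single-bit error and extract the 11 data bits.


Syndrome = 0: no error detected

Data: 00110101011 (no errors)


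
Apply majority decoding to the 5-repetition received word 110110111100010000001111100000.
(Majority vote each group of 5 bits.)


Groups: 11011, 01111, 00010, 00000, 11111, 00000
Majority votes: 110010

110010


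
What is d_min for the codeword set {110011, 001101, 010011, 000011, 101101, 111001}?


Comparing all pairs, minimum distance: 1
Can detect 0 errors, correct 0 errors

1


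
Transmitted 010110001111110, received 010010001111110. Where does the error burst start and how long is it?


XOR: 000100000000000

Burst at position 3, length 1


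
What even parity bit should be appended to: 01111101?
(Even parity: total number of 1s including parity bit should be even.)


Number of 1s in data: 6
Parity bit: 0

0


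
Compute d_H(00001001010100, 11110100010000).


XOR: 11111101000100
Count of 1s: 8

8


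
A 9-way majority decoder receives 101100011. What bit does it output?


Ones: 5 out of 9
Threshold: 5

1 (5/9 voted 1)


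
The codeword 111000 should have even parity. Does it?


Number of 1s: 3

No, parity error (3 ones)


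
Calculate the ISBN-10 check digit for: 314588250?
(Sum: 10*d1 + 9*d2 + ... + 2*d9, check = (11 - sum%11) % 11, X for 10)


Weighted sum: 217
217 mod 11 = 8

Check digit: 3


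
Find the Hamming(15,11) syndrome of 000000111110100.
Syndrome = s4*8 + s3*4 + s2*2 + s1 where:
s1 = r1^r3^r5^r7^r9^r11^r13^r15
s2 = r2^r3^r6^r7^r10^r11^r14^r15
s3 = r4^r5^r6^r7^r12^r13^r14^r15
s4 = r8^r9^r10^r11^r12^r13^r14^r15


s1=0, s2=1, s3=0, s4=1

Syndrome = 10 (error at position 10)


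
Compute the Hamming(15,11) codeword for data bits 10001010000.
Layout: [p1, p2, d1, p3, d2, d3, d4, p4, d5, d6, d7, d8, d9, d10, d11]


Parity bits: p1=1, p2=0, p3=0, p4=0

101000001010000


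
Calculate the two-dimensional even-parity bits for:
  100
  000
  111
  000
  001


Row parities: 10101
Column parities: 010

Row P: 10101, Col P: 010, Corner: 1


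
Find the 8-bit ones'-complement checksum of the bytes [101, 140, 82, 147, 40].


Sum = 510 mod 256 = 254
Complement = 1

1


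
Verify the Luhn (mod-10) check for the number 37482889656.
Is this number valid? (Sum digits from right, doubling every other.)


Luhn sum = 58
58 mod 10 = 8

Invalid (Luhn sum mod 10 = 8)


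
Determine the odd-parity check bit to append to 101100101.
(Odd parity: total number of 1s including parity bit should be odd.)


Number of 1s in data: 5
Parity bit: 0

0


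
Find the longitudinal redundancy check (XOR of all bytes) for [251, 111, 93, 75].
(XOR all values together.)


XOR chain: 251 ^ 111 ^ 93 ^ 75 = 130

130


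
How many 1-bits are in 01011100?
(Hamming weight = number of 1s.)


Counting 1s in 01011100

4


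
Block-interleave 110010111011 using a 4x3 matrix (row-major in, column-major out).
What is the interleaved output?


Matrix:
  110
  010
  111
  011
Read columns: 101011110011

101011110011


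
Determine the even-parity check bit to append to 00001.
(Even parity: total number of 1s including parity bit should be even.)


Number of 1s in data: 1
Parity bit: 1

1


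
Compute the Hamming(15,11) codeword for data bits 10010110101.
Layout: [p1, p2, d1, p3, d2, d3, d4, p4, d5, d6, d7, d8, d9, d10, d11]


Parity bits: p1=1, p2=1, p3=1, p4=0

111100100110101


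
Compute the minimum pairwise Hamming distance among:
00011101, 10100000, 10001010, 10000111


Comparing all pairs, minimum distance: 3
Can detect 2 errors, correct 1 errors

3


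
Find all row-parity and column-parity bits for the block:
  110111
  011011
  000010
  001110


Row parities: 1011
Column parities: 100000

Row P: 1011, Col P: 100000, Corner: 1


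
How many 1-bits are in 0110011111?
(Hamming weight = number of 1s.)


Counting 1s in 0110011111

7


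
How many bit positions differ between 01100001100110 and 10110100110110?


XOR: 11010101010000
Count of 1s: 6

6


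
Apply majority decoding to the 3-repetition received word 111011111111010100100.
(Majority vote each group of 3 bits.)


Groups: 111, 011, 111, 111, 010, 100, 100
Majority votes: 1111000

1111000
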